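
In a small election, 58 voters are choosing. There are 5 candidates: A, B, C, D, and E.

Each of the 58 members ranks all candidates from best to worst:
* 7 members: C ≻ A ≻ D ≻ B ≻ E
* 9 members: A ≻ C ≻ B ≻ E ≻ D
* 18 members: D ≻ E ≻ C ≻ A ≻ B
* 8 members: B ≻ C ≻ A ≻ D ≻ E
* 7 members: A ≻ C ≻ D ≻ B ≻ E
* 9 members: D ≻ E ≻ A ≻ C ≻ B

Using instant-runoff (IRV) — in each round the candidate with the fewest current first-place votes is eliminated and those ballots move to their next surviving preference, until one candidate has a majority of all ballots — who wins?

A

Round 1: A 16, B 8, C 7, D 27, E 0. E eliminated.
Round 2: A 16, B 8, C 7, D 27. C eliminated.
Round 3: A 23, B 8, D 27. B eliminated.
Round 4: A 31, D 27. A has a majority (≥30).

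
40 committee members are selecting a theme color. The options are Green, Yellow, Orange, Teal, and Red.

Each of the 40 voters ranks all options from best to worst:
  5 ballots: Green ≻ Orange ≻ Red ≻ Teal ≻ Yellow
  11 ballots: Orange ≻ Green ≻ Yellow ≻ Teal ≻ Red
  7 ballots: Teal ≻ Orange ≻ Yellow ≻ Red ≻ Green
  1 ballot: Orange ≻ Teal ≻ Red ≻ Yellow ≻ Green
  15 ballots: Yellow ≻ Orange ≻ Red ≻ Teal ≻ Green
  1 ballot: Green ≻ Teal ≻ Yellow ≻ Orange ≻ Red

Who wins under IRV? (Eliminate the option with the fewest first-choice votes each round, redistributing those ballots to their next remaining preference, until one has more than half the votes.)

Round 1: Green 6, Yellow 15, Orange 12, Teal 7, Red 0. Red eliminated.
Round 2: Green 6, Yellow 15, Orange 12, Teal 7. Green eliminated.
Round 3: Yellow 15, Orange 17, Teal 8. Teal eliminated.
Round 4: Yellow 16, Orange 24. Orange has a majority (≥21).

Orange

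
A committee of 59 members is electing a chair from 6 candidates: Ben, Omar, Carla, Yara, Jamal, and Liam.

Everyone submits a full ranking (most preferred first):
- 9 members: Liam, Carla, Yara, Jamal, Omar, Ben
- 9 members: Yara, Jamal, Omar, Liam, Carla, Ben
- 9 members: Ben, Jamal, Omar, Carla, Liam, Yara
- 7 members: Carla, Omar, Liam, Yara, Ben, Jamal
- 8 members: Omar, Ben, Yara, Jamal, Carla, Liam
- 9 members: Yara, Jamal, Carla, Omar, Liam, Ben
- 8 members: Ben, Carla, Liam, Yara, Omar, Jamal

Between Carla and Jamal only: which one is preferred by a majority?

Jamal

Carla is ranked above Jamal on 24 ballots; Jamal above Carla on 35.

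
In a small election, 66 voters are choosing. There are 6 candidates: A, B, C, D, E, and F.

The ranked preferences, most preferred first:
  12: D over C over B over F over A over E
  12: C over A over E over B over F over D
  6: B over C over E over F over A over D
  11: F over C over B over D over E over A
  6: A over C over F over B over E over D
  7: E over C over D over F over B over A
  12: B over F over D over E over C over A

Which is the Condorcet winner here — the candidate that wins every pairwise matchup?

C

C vs A: 60–6
C vs B: 48–18
C vs D: 42–24
C vs E: 47–19
C vs F: 43–23
C beats every other candidate.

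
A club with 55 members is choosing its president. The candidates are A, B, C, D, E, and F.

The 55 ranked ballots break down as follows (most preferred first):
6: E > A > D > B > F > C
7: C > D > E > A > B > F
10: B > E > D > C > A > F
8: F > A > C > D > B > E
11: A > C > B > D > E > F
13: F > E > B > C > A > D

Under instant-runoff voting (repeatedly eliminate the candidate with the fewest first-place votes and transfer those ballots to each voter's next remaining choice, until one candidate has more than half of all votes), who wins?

Round 1: A 11, B 10, C 7, D 0, E 6, F 21. D eliminated.
Round 2: A 11, B 10, C 7, E 6, F 21. E eliminated.
Round 3: A 17, B 10, C 7, F 21. C eliminated.
Round 4: A 24, B 10, F 21. B eliminated.
Round 5: A 34, F 21. A has a majority (≥28).

A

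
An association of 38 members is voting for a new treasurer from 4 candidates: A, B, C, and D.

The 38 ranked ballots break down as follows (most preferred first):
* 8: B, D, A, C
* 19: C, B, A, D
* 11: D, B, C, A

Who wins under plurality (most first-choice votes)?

C

First-place votes: A 0, B 8, C 19, D 11.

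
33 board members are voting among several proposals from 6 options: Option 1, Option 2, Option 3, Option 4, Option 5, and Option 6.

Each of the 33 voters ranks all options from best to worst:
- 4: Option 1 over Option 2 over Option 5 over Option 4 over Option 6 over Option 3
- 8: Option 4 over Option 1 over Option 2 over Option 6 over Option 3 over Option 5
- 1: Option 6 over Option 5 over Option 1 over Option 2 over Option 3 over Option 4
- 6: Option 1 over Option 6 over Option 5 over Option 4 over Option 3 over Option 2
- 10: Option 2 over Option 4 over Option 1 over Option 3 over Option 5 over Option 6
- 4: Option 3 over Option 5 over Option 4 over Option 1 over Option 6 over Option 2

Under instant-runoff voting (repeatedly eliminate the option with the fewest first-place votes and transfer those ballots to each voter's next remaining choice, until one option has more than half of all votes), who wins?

Round 1: Option 1 10, Option 2 10, Option 3 4, Option 4 8, Option 5 0, Option 6 1. Option 5 eliminated.
Round 2: Option 1 10, Option 2 10, Option 3 4, Option 4 8, Option 6 1. Option 6 eliminated.
Round 3: Option 1 11, Option 2 10, Option 3 4, Option 4 8. Option 3 eliminated.
Round 4: Option 1 11, Option 2 10, Option 4 12. Option 2 eliminated.
Round 5: Option 1 11, Option 4 22. Option 4 has a majority (≥17).

Option 4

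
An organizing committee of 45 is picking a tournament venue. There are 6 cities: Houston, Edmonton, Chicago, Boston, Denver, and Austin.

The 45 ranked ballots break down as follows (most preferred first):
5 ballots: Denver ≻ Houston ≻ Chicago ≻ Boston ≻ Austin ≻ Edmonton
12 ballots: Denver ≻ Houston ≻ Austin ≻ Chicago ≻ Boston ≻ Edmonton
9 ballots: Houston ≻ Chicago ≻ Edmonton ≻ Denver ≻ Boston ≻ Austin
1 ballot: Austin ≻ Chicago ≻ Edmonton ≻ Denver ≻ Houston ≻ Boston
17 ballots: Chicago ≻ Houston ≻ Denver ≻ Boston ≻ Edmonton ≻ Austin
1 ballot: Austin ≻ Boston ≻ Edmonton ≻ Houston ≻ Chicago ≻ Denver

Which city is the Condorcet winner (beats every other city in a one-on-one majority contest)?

Houston

Houston vs Edmonton: 43–2
Houston vs Chicago: 27–18
Houston vs Boston: 44–1
Houston vs Denver: 27–18
Houston vs Austin: 43–2
Houston beats every other city.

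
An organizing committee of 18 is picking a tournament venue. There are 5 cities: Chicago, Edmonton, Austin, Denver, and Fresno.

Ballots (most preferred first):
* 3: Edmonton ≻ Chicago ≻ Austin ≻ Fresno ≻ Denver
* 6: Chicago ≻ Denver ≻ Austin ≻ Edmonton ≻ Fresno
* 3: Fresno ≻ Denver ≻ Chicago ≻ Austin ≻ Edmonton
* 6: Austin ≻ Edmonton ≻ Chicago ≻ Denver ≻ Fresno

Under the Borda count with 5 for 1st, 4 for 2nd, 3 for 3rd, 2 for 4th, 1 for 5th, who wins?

Chicago

Chicago: 3×4 + 6×5 + 3×3 + 6×3 = 69
Edmonton: 3×5 + 6×2 + 3×1 + 6×4 = 54
Austin: 3×3 + 6×3 + 3×2 + 6×5 = 63
Denver: 3×1 + 6×4 + 3×4 + 6×2 = 51
Fresno: 3×2 + 6×1 + 3×5 + 6×1 = 33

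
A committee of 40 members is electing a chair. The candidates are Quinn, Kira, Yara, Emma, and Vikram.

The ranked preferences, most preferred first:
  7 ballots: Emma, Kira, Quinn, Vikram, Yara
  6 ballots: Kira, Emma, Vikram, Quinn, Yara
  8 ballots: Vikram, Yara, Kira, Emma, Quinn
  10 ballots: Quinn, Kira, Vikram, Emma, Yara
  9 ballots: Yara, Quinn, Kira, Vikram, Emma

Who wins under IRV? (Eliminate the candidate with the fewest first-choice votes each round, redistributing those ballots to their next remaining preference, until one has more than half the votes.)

Round 1: Quinn 10, Kira 6, Yara 9, Emma 7, Vikram 8. Kira eliminated.
Round 2: Quinn 10, Yara 9, Emma 13, Vikram 8. Vikram eliminated.
Round 3: Quinn 10, Yara 17, Emma 13. Quinn eliminated.
Round 4: Yara 17, Emma 23. Emma has a majority (≥21).

Emma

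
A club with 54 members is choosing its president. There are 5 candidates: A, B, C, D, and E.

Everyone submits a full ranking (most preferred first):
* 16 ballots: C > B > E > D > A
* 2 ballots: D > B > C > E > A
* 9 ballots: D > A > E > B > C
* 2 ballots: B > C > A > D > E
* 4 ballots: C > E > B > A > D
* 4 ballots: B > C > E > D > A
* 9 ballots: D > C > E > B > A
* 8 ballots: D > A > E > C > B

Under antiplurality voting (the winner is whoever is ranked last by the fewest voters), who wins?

E

Last-place votes: A 31, B 8, C 9, D 4, E 2.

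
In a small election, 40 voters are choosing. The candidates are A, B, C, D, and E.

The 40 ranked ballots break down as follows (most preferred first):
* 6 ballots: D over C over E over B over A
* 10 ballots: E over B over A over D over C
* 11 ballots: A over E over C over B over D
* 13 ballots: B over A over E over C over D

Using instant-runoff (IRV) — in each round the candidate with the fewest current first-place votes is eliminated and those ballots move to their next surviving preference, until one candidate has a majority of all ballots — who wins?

Round 1: A 11, B 13, C 0, D 6, E 10. C eliminated.
Round 2: A 11, B 13, D 6, E 10. D eliminated.
Round 3: A 11, B 13, E 16. A eliminated.
Round 4: B 13, E 27. E has a majority (≥21).

E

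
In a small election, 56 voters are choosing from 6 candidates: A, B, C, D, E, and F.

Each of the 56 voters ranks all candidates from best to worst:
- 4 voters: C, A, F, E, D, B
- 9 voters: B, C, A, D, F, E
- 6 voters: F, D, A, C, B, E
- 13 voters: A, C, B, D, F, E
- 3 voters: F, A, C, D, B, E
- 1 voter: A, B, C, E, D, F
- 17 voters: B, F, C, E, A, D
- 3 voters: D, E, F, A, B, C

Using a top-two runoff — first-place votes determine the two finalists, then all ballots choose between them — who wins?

A

Round 1 first-place votes: A 14, B 26, C 4, D 3, E 0, F 9. B and A advance.
Runoff: B is ranked above A on 26 ballots, A above B on 30.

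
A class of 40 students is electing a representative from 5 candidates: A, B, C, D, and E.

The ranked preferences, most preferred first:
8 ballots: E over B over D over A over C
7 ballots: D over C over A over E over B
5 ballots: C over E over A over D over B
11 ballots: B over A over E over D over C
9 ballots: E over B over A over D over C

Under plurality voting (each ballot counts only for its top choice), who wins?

First-place votes: A 0, B 11, C 5, D 7, E 17.

E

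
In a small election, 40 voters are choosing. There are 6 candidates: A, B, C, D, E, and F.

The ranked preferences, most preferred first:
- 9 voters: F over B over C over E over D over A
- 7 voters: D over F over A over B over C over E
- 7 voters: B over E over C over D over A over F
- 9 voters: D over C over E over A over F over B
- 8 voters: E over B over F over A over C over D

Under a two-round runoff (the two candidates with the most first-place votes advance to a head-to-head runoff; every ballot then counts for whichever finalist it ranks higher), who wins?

Round 1 first-place votes: A 0, B 7, C 0, D 16, E 8, F 9. D and F advance.
Runoff: D is ranked above F on 23 ballots, F above D on 17.

D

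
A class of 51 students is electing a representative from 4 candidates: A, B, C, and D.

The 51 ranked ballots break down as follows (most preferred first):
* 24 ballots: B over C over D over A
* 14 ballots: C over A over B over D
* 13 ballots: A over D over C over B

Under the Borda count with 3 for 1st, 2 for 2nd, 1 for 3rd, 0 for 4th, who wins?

C

A: 24×0 + 14×2 + 13×3 = 67
B: 24×3 + 14×1 + 13×0 = 86
C: 24×2 + 14×3 + 13×1 = 103
D: 24×1 + 14×0 + 13×2 = 50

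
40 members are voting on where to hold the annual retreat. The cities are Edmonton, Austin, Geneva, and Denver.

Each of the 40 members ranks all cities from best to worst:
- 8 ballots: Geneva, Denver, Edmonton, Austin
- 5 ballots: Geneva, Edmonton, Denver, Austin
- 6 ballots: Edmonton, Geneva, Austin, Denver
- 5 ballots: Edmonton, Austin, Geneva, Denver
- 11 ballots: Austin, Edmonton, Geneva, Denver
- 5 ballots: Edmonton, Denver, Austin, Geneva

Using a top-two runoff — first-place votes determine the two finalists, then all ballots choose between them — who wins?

Edmonton

Round 1 first-place votes: Edmonton 16, Austin 11, Geneva 13, Denver 0. Edmonton and Geneva advance.
Runoff: Edmonton is ranked above Geneva on 27 ballots, Geneva above Edmonton on 13.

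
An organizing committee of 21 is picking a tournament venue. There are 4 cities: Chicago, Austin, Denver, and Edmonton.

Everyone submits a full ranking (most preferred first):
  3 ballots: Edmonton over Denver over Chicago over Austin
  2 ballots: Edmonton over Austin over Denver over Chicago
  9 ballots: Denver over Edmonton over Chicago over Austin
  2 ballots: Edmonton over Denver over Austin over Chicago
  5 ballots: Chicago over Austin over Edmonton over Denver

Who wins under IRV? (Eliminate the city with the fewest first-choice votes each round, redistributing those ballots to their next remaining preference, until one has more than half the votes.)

Edmonton

Round 1: Chicago 5, Austin 0, Denver 9, Edmonton 7. Austin eliminated.
Round 2: Chicago 5, Denver 9, Edmonton 7. Chicago eliminated.
Round 3: Denver 9, Edmonton 12. Edmonton has a majority (≥11).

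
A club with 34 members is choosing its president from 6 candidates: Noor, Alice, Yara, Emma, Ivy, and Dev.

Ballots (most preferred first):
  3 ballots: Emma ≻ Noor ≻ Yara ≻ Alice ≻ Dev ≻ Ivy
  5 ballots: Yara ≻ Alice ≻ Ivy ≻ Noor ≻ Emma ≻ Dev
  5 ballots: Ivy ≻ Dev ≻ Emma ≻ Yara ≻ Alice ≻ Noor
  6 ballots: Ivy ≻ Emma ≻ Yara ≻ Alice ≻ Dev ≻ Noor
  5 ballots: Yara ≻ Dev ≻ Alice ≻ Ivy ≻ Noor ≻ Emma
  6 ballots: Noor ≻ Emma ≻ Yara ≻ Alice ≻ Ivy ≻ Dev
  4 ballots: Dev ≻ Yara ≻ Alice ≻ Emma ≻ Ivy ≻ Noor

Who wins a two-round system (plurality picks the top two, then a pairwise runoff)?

Yara

Round 1 first-place votes: Noor 6, Alice 0, Yara 10, Emma 3, Ivy 11, Dev 4. Ivy and Yara advance.
Runoff: Ivy is ranked above Yara on 11 ballots, Yara above Ivy on 23.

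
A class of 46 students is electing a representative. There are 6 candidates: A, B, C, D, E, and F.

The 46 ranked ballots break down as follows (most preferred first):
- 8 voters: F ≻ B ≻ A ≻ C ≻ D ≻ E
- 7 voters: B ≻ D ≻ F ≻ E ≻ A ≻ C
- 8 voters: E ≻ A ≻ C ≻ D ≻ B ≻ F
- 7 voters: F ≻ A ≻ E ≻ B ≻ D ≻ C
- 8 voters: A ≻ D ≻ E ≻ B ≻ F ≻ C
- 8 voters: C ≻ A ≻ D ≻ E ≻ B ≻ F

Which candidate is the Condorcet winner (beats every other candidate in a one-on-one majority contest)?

A vs B: 31–15
A vs C: 38–8
A vs D: 39–7
A vs E: 31–15
A vs F: 24–22
A beats every other candidate.

A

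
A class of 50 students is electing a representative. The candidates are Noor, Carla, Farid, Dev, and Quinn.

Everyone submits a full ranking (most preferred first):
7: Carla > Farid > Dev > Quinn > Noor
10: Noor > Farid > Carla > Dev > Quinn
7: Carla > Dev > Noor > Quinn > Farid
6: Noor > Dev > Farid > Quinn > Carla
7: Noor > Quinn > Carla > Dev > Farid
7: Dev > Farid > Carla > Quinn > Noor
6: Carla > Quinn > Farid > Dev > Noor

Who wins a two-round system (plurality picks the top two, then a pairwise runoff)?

Carla

Round 1 first-place votes: Noor 23, Carla 20, Farid 0, Dev 7, Quinn 0. Noor and Carla advance.
Runoff: Noor is ranked above Carla on 23 ballots, Carla above Noor on 27.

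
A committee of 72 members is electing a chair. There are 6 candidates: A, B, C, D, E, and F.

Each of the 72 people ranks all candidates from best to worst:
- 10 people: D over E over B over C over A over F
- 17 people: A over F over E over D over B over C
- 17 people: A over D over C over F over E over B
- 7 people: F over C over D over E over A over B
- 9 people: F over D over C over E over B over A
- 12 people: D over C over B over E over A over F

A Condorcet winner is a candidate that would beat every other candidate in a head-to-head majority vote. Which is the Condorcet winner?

D vs A: 38–34
D vs B: 72–0
D vs C: 65–7
D vs E: 55–17
D vs F: 39–33
D beats every other candidate.

D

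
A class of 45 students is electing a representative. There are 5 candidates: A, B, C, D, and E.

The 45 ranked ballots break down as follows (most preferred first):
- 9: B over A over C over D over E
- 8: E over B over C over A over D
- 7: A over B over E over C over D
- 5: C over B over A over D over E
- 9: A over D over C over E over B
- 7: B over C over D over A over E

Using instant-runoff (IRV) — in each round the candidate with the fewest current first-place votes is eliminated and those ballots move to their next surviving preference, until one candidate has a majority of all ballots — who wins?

B

Round 1: A 16, B 16, C 5, D 0, E 8. D eliminated.
Round 2: A 16, B 16, C 5, E 8. C eliminated.
Round 3: A 16, B 21, E 8. E eliminated.
Round 4: A 16, B 29. B has a majority (≥23).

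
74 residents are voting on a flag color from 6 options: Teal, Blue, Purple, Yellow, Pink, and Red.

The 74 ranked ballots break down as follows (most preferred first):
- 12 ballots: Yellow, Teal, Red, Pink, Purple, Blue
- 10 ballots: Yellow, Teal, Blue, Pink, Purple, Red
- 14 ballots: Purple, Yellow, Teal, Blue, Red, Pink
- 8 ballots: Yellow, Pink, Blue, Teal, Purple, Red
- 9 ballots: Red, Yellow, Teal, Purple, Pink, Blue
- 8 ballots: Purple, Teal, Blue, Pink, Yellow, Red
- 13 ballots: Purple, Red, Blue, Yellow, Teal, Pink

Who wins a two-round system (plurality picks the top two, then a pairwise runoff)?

Yellow

Round 1 first-place votes: Teal 0, Blue 0, Purple 35, Yellow 30, Pink 0, Red 9. Purple and Yellow advance.
Runoff: Purple is ranked above Yellow on 35 ballots, Yellow above Purple on 39.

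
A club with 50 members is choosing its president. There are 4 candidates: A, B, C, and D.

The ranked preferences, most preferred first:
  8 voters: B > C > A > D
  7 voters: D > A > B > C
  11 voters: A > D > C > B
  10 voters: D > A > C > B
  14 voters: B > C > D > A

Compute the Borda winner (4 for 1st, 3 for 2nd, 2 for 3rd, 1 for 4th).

A: 8×2 + 7×3 + 11×4 + 10×3 + 14×1 = 125
B: 8×4 + 7×2 + 11×1 + 10×1 + 14×4 = 123
C: 8×3 + 7×1 + 11×2 + 10×2 + 14×3 = 115
D: 8×1 + 7×4 + 11×3 + 10×4 + 14×2 = 137

D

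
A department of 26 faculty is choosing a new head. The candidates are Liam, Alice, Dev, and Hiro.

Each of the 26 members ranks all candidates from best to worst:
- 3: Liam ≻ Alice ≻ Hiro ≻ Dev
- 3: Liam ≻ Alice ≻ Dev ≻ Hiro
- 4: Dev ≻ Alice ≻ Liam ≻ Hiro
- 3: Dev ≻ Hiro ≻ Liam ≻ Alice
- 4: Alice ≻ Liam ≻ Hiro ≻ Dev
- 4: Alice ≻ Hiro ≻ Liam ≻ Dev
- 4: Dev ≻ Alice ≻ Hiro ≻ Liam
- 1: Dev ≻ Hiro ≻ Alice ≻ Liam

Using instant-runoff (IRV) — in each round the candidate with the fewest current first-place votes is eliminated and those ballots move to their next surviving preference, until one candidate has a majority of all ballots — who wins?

Alice

Round 1: Liam 6, Alice 8, Dev 12, Hiro 0. Hiro eliminated.
Round 2: Liam 6, Alice 8, Dev 12. Liam eliminated.
Round 3: Alice 14, Dev 12. Alice has a majority (≥14).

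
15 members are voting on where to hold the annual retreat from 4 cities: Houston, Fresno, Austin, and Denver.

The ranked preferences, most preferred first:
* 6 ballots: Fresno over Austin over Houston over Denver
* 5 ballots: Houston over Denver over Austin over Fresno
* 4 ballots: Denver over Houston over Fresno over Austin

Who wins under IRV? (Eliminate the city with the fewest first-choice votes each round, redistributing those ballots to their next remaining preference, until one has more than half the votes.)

Round 1: Houston 5, Fresno 6, Austin 0, Denver 4. Austin eliminated.
Round 2: Houston 5, Fresno 6, Denver 4. Denver eliminated.
Round 3: Houston 9, Fresno 6. Houston has a majority (≥8).

Houston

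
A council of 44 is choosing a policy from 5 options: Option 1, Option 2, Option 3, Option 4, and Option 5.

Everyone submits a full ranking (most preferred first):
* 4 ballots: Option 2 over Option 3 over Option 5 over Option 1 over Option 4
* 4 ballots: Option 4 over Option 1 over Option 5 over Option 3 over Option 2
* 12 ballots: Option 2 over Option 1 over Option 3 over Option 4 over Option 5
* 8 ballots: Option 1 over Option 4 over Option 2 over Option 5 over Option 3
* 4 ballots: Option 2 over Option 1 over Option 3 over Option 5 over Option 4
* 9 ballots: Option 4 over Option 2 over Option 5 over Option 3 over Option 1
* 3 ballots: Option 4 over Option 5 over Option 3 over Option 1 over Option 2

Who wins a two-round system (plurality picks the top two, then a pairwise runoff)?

Round 1 first-place votes: Option 1 8, Option 2 20, Option 3 0, Option 4 16, Option 5 0. Option 2 and Option 4 advance.
Runoff: Option 2 is ranked above Option 4 on 20 ballots, Option 4 above Option 2 on 24.

Option 4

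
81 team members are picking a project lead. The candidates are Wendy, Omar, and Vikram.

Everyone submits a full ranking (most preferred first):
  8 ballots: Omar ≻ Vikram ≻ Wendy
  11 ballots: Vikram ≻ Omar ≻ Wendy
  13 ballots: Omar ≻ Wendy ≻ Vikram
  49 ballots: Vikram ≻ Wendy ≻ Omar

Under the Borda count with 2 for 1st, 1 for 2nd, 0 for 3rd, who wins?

Vikram

Wendy: 8×0 + 11×0 + 13×1 + 49×1 = 62
Omar: 8×2 + 11×1 + 13×2 + 49×0 = 53
Vikram: 8×1 + 11×2 + 13×0 + 49×2 = 128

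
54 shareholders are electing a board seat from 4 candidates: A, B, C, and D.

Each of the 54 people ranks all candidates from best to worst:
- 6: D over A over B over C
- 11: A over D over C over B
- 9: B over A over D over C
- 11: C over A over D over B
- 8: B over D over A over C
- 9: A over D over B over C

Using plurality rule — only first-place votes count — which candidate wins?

First-place votes: A 20, B 17, C 11, D 6.

A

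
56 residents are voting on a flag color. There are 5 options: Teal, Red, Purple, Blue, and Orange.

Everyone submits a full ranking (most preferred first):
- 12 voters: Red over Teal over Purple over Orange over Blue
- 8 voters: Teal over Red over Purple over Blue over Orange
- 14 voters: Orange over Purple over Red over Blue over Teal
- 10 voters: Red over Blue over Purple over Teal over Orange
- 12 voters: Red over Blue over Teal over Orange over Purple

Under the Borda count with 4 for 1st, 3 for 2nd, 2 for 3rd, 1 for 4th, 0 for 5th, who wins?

Red

Teal: 12×3 + 8×4 + 14×0 + 10×1 + 12×2 = 102
Red: 12×4 + 8×3 + 14×2 + 10×4 + 12×4 = 188
Purple: 12×2 + 8×2 + 14×3 + 10×2 + 12×0 = 102
Blue: 12×0 + 8×1 + 14×1 + 10×3 + 12×3 = 88
Orange: 12×1 + 8×0 + 14×4 + 10×0 + 12×1 = 80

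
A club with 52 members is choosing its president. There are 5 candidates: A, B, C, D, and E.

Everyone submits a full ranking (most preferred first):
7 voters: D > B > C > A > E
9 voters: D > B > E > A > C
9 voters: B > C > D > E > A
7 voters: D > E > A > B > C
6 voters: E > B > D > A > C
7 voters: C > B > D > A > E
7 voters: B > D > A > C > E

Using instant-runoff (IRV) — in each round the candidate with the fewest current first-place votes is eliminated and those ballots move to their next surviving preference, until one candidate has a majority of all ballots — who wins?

B

Round 1: A 0, B 16, C 7, D 23, E 6. A eliminated.
Round 2: B 16, C 7, D 23, E 6. E eliminated.
Round 3: B 22, C 7, D 23. C eliminated.
Round 4: B 29, D 23. B has a majority (≥27).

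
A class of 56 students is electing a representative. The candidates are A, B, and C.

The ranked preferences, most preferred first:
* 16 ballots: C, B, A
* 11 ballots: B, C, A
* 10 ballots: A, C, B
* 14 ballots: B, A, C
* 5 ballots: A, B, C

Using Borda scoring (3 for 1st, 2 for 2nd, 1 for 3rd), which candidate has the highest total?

A: 16×1 + 11×1 + 10×3 + 14×2 + 5×3 = 100
B: 16×2 + 11×3 + 10×1 + 14×3 + 5×2 = 127
C: 16×3 + 11×2 + 10×2 + 14×1 + 5×1 = 109

B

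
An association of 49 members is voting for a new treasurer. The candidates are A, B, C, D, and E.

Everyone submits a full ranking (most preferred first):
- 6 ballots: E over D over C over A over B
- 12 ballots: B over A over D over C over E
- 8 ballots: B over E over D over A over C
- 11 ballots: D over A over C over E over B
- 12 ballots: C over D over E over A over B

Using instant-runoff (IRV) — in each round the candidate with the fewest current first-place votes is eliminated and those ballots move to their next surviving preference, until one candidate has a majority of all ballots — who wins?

Round 1: A 0, B 20, C 12, D 11, E 6. A eliminated.
Round 2: B 20, C 12, D 11, E 6. E eliminated.
Round 3: B 20, C 12, D 17. C eliminated.
Round 4: B 20, D 29. D has a majority (≥25).

D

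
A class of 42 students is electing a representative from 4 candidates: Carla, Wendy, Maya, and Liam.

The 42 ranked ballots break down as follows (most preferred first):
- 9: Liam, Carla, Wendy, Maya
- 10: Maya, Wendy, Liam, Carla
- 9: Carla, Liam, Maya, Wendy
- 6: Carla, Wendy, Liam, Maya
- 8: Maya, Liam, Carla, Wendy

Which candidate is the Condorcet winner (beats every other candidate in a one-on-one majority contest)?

Liam vs Carla: 27–15
Liam vs Wendy: 26–16
Liam vs Maya: 24–18
Liam beats every other candidate.

Liam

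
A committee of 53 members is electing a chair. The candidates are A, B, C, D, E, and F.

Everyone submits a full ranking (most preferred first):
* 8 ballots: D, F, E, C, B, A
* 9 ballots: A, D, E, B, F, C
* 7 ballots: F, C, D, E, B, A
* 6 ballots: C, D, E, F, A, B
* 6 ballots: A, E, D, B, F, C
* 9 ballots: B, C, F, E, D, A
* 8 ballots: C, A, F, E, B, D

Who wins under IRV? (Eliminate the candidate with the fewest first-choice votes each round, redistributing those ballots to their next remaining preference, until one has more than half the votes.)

Round 1: A 15, B 9, C 14, D 8, E 0, F 7. E eliminated.
Round 2: A 15, B 9, C 14, D 8, F 7. F eliminated.
Round 3: A 15, B 9, C 21, D 8. D eliminated.
Round 4: A 15, B 9, C 29. C has a majority (≥27).

C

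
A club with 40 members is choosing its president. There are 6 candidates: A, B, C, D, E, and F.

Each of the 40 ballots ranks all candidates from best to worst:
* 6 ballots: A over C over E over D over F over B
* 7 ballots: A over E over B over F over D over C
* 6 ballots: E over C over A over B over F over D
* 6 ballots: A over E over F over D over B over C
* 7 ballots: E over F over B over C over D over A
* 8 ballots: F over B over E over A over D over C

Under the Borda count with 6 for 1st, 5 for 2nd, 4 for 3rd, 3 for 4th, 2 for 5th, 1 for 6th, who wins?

E

A: 6×6 + 7×6 + 6×4 + 6×6 + 7×1 + 8×3 = 169
B: 6×1 + 7×4 + 6×3 + 6×2 + 7×4 + 8×5 = 132
C: 6×5 + 7×1 + 6×5 + 6×1 + 7×3 + 8×1 = 102
D: 6×3 + 7×2 + 6×1 + 6×3 + 7×2 + 8×2 = 86
E: 6×4 + 7×5 + 6×6 + 6×5 + 7×6 + 8×4 = 199
F: 6×2 + 7×3 + 6×2 + 6×4 + 7×5 + 8×6 = 152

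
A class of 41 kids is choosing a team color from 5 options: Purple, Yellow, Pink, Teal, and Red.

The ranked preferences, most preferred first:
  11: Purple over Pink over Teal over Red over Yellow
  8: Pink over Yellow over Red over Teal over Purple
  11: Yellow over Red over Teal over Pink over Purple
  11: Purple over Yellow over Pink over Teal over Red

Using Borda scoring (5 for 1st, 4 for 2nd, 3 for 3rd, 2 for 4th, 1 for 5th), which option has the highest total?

Yellow

Purple: 11×5 + 8×1 + 11×1 + 11×5 = 129
Yellow: 11×1 + 8×4 + 11×5 + 11×4 = 142
Pink: 11×4 + 8×5 + 11×2 + 11×3 = 139
Teal: 11×3 + 8×2 + 11×3 + 11×2 = 104
Red: 11×2 + 8×3 + 11×4 + 11×1 = 101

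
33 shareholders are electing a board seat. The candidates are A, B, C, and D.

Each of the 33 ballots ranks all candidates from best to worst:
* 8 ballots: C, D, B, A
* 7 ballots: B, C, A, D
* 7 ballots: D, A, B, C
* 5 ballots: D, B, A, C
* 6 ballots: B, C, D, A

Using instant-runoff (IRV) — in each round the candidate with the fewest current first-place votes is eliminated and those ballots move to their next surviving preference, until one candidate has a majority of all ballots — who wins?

Round 1: A 0, B 13, C 8, D 12. A eliminated.
Round 2: B 13, C 8, D 12. C eliminated.
Round 3: B 13, D 20. D has a majority (≥17).

D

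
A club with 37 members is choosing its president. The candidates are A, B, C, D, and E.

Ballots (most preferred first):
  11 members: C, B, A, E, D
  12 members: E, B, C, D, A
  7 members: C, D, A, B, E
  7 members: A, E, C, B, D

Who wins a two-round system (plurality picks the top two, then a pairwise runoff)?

E

Round 1 first-place votes: A 7, B 0, C 18, D 0, E 12. C and E advance.
Runoff: C is ranked above E on 18 ballots, E above C on 19.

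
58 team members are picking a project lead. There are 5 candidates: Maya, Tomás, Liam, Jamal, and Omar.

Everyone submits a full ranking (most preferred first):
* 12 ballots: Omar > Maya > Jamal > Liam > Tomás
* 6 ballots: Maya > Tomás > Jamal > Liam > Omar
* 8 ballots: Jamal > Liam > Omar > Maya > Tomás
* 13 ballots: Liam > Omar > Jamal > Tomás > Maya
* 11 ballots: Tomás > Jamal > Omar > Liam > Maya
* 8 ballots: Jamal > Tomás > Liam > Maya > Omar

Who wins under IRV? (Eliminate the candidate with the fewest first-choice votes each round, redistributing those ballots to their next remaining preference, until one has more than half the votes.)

Round 1: Maya 6, Tomás 11, Liam 13, Jamal 16, Omar 12. Maya eliminated.
Round 2: Tomás 17, Liam 13, Jamal 16, Omar 12. Omar eliminated.
Round 3: Tomás 17, Liam 13, Jamal 28. Liam eliminated.
Round 4: Tomás 17, Jamal 41. Jamal has a majority (≥30).

Jamal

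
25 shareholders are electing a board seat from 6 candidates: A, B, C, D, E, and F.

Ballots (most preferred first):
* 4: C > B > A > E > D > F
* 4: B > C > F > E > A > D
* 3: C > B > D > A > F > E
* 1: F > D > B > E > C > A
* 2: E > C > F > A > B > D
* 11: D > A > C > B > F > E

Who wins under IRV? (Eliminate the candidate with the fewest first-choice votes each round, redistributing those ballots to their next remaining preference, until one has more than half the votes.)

C

Round 1: A 0, B 4, C 7, D 11, E 2, F 1. A eliminated.
Round 2: B 4, C 7, D 11, E 2, F 1. F eliminated.
Round 3: B 4, C 7, D 12, E 2. E eliminated.
Round 4: B 4, C 9, D 12. B eliminated.
Round 5: C 13, D 12. C has a majority (≥13).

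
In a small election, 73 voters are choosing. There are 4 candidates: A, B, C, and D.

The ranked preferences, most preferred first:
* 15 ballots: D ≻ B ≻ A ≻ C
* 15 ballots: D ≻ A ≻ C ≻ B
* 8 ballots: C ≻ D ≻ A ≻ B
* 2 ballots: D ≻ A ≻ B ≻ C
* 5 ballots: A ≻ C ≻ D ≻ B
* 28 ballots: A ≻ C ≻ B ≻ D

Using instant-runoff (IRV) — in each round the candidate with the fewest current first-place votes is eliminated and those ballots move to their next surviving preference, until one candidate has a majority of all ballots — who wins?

D

Round 1: A 33, B 0, C 8, D 32. B eliminated.
Round 2: A 33, C 8, D 32. C eliminated.
Round 3: A 33, D 40. D has a majority (≥37).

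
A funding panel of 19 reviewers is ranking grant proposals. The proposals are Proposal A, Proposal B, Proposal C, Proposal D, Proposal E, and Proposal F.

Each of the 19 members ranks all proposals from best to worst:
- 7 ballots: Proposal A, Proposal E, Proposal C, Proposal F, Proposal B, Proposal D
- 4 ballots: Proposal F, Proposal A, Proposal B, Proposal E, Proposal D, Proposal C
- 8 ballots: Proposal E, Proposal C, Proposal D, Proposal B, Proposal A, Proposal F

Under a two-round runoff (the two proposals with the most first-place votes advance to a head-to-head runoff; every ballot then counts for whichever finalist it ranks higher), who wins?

Proposal A

Round 1 first-place votes: Proposal A 7, Proposal B 0, Proposal C 0, Proposal D 0, Proposal E 8, Proposal F 4. Proposal E and Proposal A advance.
Runoff: Proposal E is ranked above Proposal A on 8 ballots, Proposal A above Proposal E on 11.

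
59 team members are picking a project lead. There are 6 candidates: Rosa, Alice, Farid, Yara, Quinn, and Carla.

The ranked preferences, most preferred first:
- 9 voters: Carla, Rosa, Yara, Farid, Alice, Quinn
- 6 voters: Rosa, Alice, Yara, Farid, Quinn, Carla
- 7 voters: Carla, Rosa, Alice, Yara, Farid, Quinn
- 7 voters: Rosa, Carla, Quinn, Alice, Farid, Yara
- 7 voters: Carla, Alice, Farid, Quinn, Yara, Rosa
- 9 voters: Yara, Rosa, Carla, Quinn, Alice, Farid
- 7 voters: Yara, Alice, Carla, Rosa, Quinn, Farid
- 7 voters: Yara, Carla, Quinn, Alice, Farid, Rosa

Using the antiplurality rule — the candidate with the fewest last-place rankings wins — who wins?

Last-place votes: Rosa 14, Alice 0, Farid 16, Yara 7, Quinn 16, Carla 6.

Alice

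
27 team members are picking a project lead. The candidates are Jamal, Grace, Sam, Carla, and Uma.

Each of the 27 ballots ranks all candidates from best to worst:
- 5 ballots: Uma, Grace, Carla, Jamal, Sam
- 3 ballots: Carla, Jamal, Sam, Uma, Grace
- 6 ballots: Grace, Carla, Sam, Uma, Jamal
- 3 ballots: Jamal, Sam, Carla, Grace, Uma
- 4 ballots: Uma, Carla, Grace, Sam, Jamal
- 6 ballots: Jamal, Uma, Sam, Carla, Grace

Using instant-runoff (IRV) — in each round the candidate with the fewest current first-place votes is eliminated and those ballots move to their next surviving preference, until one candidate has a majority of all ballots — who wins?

Round 1: Jamal 9, Grace 6, Sam 0, Carla 3, Uma 9. Sam eliminated.
Round 2: Jamal 9, Grace 6, Carla 3, Uma 9. Carla eliminated.
Round 3: Jamal 12, Grace 6, Uma 9. Grace eliminated.
Round 4: Jamal 12, Uma 15. Uma has a majority (≥14).

Uma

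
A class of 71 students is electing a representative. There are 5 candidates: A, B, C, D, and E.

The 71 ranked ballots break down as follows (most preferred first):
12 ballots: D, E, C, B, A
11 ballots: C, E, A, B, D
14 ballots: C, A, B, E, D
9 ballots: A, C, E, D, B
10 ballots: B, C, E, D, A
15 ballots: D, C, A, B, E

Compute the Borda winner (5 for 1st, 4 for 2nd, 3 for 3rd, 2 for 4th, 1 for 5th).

C

A: 12×1 + 11×3 + 14×4 + 9×5 + 10×1 + 15×3 = 201
B: 12×2 + 11×2 + 14×3 + 9×1 + 10×5 + 15×2 = 177
C: 12×3 + 11×5 + 14×5 + 9×4 + 10×4 + 15×4 = 297
D: 12×5 + 11×1 + 14×1 + 9×2 + 10×2 + 15×5 = 198
E: 12×4 + 11×4 + 14×2 + 9×3 + 10×3 + 15×1 = 192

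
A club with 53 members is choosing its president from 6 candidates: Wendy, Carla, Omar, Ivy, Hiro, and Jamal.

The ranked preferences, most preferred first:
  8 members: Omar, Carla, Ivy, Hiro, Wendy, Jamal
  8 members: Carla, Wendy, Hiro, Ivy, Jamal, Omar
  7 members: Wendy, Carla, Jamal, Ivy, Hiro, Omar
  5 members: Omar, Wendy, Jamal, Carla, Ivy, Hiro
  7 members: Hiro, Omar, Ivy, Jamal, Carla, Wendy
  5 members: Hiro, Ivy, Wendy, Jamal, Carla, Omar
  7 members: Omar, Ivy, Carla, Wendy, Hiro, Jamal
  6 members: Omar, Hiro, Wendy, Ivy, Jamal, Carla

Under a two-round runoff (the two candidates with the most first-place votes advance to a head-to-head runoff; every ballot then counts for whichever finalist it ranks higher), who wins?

Hiro

Round 1 first-place votes: Wendy 7, Carla 8, Omar 26, Ivy 0, Hiro 12, Jamal 0. Omar and Hiro advance.
Runoff: Omar is ranked above Hiro on 26 ballots, Hiro above Omar on 27.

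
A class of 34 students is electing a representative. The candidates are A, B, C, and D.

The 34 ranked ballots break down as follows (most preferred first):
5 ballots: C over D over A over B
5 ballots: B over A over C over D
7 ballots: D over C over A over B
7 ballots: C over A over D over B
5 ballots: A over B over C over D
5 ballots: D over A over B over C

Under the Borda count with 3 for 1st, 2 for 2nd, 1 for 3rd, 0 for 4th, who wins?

A: 5×1 + 5×2 + 7×1 + 7×2 + 5×3 + 5×2 = 61
B: 5×0 + 5×3 + 7×0 + 7×0 + 5×2 + 5×1 = 30
C: 5×3 + 5×1 + 7×2 + 7×3 + 5×1 + 5×0 = 60
D: 5×2 + 5×0 + 7×3 + 7×1 + 5×0 + 5×3 = 53

A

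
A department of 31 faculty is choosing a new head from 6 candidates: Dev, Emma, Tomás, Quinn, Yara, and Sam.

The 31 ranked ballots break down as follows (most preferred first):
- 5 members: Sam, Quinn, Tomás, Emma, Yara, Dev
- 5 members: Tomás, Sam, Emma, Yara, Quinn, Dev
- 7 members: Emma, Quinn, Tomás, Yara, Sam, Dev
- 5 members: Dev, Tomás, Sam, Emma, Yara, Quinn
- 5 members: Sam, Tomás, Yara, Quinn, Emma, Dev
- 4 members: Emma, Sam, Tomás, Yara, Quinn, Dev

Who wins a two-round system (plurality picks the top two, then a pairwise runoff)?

Round 1 first-place votes: Dev 5, Emma 11, Tomás 5, Quinn 0, Yara 0, Sam 10. Emma and Sam advance.
Runoff: Emma is ranked above Sam on 11 ballots, Sam above Emma on 20.

Sam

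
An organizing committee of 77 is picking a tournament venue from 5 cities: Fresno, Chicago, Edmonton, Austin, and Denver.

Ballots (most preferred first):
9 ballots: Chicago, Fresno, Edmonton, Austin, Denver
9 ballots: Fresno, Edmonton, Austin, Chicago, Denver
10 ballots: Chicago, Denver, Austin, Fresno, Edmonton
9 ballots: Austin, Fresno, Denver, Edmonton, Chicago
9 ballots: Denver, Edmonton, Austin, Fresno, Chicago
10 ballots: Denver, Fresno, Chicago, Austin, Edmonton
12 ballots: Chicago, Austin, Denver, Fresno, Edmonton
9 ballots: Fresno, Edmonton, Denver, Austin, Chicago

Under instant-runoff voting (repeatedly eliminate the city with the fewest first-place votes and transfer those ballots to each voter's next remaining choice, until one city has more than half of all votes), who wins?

Fresno

Round 1: Fresno 18, Chicago 31, Edmonton 0, Austin 9, Denver 19. Edmonton eliminated.
Round 2: Fresno 18, Chicago 31, Austin 9, Denver 19. Austin eliminated.
Round 3: Fresno 27, Chicago 31, Denver 19. Denver eliminated.
Round 4: Fresno 46, Chicago 31. Fresno has a majority (≥39).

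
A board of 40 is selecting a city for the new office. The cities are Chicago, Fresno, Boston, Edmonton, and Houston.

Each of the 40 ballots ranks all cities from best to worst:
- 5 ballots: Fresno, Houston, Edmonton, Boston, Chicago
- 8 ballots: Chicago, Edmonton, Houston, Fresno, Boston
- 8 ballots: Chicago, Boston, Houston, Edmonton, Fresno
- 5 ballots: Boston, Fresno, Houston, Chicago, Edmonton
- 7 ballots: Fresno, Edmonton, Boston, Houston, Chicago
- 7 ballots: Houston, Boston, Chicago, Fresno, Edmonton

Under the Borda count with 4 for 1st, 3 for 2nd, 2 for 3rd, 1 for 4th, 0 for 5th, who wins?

Chicago: 5×0 + 8×4 + 8×4 + 5×1 + 7×0 + 7×2 = 83
Fresno: 5×4 + 8×1 + 8×0 + 5×3 + 7×4 + 7×1 = 78
Boston: 5×1 + 8×0 + 8×3 + 5×4 + 7×2 + 7×3 = 84
Edmonton: 5×2 + 8×3 + 8×1 + 5×0 + 7×3 + 7×0 = 63
Houston: 5×3 + 8×2 + 8×2 + 5×2 + 7×1 + 7×4 = 92

Houston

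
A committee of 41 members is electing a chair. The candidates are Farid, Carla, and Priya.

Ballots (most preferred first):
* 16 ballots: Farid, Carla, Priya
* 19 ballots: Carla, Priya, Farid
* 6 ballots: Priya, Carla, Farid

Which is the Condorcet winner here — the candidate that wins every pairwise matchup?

Carla

Carla vs Farid: 25–16
Carla vs Priya: 35–6
Carla beats every other candidate.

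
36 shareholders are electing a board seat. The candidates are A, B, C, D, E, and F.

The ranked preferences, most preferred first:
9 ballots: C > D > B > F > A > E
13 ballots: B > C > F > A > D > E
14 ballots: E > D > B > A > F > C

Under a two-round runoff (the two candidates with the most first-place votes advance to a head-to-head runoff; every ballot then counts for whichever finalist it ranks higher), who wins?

Round 1 first-place votes: A 0, B 13, C 9, D 0, E 14, F 0. E and B advance.
Runoff: E is ranked above B on 14 ballots, B above E on 22.

B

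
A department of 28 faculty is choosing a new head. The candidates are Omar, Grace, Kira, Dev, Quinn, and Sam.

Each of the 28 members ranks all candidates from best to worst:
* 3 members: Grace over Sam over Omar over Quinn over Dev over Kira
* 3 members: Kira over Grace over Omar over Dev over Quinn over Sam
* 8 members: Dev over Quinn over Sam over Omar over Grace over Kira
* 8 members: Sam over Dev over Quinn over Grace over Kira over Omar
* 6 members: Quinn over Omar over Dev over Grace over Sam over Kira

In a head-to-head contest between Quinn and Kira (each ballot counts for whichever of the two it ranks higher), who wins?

Quinn is ranked above Kira on 25 ballots; Kira above Quinn on 3.

Quinn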